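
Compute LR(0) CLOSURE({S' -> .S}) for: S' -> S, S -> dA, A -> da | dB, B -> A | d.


Start: S' -> .S
For each item with dot before a nonterminal B, add B -> .γ for every B-production
Closure: [S' -> .S, S -> .dA]


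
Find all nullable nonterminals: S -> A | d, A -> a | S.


A nonterminal is nullable iff some alternative derives ε (directly, or every symbol in it is nullable)
Nullable: {}


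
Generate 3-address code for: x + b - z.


Break into single-operator statements:
t1 = x + b
t2 = t1 - z


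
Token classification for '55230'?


Pattern: digits only
Type: INTEGER_LITERAL


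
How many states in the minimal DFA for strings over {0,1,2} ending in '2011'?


Track the longest suffix of input matching a prefix of '2011': 5 classes (prefixes of length 0..4)
Minimal DFA: 5 states


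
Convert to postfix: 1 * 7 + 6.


Left to right (same or higher precedence on left)
Postfix: 1 7 * 6 +


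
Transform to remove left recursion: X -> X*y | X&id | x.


Left-recursive alternatives: X*y, X&id; non-recursive: x
Introduce X': X -> xX', X' -> *yX' | &idX' | ε


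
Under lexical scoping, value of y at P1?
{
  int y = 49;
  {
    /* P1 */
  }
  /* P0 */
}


P1's block does not declare y; resolves to the enclosing declaration at depth 0
y = 49


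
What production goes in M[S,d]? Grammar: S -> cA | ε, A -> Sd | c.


For [S, d]: ε is nullable and 'd' ∈ FOLLOW(S)
Entry: S -> ε


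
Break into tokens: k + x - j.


Scan left to right, longest-match per lexeme
Tokens: ID(k), OP(+), ID(x), OP(-), ID(j)


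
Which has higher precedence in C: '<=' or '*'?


'*' is multiplicative (level 10); '<=' is relational (level 7)
Higher level binds tighter
'*' has higher precedence than '<='


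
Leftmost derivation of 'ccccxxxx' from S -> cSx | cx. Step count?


Derivation: S => cSx => ccSxx => cccSxxx => ccccxxxx
Steps: 4


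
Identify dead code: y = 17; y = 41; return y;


first assignment to y is overwritten before any read
Dead: 'y = 17'


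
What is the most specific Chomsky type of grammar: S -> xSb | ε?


Single nonterminal LHS, but x^n b^n is not regular
Classification: Type 2 (Context-Free)


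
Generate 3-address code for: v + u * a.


Break into single-operator statements:
t1 = u * a
t2 = v + t1


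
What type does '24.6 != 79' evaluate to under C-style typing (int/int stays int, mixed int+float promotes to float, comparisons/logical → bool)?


Operand types: float != int
Rule: comparison yields bool
Result type: bool


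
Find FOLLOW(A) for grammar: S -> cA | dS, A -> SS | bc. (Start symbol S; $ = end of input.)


$ ∈ FOLLOW(S). For each A -> αBβ: add FIRST(β)\{ε} to FOLLOW(B); if β nullable, add FOLLOW(A).
FOLLOW(A) = {$, c, d}


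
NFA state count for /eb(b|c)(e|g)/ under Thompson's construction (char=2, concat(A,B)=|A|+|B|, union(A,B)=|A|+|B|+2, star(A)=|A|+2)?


Syntax tree has 6 char leaf(s), 2 union(s), 0 star(s)
chars contribute 6×2 = 12; each union adds +2; each star adds +2
Total: 12 + 4 + 0 = 16 states


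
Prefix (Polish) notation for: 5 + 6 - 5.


left-to-right (same/higher precedence on left): tree is (- (+ 5 6) 5)
Prefix: - + 5 6 5


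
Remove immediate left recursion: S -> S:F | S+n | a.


Left-recursive alternatives: S:F, S+n; non-recursive: a
Introduce S': S -> aS', S' -> :FS' | +nS' | ε


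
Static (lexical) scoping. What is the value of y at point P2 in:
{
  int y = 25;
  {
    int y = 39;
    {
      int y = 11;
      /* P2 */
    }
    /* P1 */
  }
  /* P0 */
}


y declared in the same block as P2
y = 11


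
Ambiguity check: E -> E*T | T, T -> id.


precedence layered via separate nonterminal T: deterministic
Unambiguous


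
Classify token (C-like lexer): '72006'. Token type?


Pattern: digits only
Type: INTEGER_LITERAL


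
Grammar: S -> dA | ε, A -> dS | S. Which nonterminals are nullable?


A nonterminal is nullable iff some alternative derives ε (directly, or every symbol in it is nullable)
Nullable: {A, S}


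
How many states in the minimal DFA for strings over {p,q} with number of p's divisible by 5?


Track (count of p) mod 5: states 0..4, accept at 0
Minimal DFA: 5 states


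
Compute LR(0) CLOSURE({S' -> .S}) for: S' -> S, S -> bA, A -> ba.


Start: S' -> .S
For each item with dot before a nonterminal B, add B -> .γ for every B-production
Closure: [S' -> .S, S -> .bA]


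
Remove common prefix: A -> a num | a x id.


Common prefix: 'a'
Factored: A -> a A', A' -> num | x id


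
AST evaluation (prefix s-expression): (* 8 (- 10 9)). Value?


Evaluate inner: (- 10 9) = 1
Evaluate root: (* 8 1) = 8
Result: 8


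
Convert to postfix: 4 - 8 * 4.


* has higher precedence, evaluate 8*4 first
Postfix: 4 8 4 * -


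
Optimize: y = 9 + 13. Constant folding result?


9 + 13 = 22 at compile time
Optimized: y = 22


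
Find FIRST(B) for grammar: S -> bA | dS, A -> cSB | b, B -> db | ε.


Per alternative of B: FIRST(db) = {d}; FIRST(ε) = {ε}
FIRST(B) = {d, ε}


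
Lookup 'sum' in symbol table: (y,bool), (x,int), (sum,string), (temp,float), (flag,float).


Lookup 'sum' → type string


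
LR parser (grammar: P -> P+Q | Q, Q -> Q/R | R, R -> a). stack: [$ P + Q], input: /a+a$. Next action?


'/' can extend Q; shift to build Q -> Q/R
Action: shift


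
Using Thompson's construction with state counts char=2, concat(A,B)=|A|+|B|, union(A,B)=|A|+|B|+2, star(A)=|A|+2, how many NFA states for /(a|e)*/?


Syntax tree has 2 char leaf(s), 1 union(s), 1 star(s)
chars contribute 2×2 = 4; each union adds +2; each star adds +2
Total: 4 + 2 + 2 = 8 states


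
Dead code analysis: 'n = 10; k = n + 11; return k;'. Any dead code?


n is read by k's definition; k is returned
No dead code


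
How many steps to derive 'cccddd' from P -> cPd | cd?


Derivation: P => cPd => ccPdd => cccddd
Steps: 3


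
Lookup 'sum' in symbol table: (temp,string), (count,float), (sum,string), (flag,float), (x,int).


Lookup 'sum' → type string


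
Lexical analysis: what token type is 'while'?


Pattern: reserved word
Type: KEYWORD


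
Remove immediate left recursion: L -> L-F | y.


Left-recursive alternatives: L-F; non-recursive: y
Introduce L': L -> yL', L' -> -FL' | ε


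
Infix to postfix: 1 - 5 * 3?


* has higher precedence, evaluate 5*3 first
Postfix: 1 5 3 * -


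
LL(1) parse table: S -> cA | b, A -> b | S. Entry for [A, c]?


For [A, c]: 'c' ∈ FIRST(S)
Entry: A -> S


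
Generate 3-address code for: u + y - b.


Break into single-operator statements:
t1 = u + y
t2 = t1 - b


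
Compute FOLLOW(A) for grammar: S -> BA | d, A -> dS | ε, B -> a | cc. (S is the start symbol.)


$ ∈ FOLLOW(S). For each A -> αBβ: add FIRST(β)\{ε} to FOLLOW(B); if β nullable, add FOLLOW(A).
FOLLOW(A) = {$}


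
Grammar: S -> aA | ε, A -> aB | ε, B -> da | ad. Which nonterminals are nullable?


A nonterminal is nullable iff some alternative derives ε (directly, or every symbol in it is nullable)
Nullable: {A, S}


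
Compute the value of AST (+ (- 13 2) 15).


Evaluate inner: (- 13 2) = 11
Evaluate root: (+ 11 15) = 26
Result: 26


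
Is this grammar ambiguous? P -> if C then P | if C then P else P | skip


dangling else: 'if C then if C then skip else skip' parses two ways
Ambiguous


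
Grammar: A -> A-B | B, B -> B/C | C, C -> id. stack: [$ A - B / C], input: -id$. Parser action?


handle 'B/C' on top
Action: reduce (B -> B/C)


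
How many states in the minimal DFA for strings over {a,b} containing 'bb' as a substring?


KMP-style automaton: 2 progress states + 1 absorbing accept = 3
Minimal DFA: 3 states


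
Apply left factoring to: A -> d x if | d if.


Common prefix: 'd'
Factored: A -> d A', A' -> x if | if


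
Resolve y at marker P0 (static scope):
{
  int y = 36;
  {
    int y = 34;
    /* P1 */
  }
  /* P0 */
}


y declared in the same block as P0
y = 36


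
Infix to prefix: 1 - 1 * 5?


'*' binds tighter: tree is (- 1 (* 1 5))
Prefix: - 1 * 1 5


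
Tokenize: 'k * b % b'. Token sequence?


Scan left to right, longest-match per lexeme
Tokens: ID(k), OP(*), ID(b), OP(%), ID(b)


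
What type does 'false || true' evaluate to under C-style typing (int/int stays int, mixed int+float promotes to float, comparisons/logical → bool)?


Operand types: bool || bool
Rule: logical operators take bool operands and yield bool
Result type: bool


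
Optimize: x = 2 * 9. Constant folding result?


2 * 9 = 18 at compile time
Optimized: x = 18


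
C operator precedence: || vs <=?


'<=' is relational (level 7); '||' is logical OR (level 1)
Higher level binds tighter
'<=' has higher precedence than '||'


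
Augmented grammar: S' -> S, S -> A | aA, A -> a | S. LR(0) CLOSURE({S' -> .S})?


Start: S' -> .S
For each item with dot before a nonterminal B, add B -> .γ for every B-production
Closure: [S' -> .S, S -> .A, S -> .aA, A -> .a, A -> .S]


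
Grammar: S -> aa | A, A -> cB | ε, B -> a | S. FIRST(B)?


Per alternative of B: FIRST(a) = {a}; FIRST(S) = {a, c, ε}
FIRST(B) = {a, c, ε}


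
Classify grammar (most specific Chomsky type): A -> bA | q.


Right-linear: every RHS is a terminal or a terminal followed by one nonterminal
Classification: Type 3 (Regular)


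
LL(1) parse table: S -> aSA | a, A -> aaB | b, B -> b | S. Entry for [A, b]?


For [A, b]: 'b' ∈ FIRST(b)
Entry: A -> b


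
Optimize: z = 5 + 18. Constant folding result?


5 + 18 = 23 at compile time
Optimized: z = 23


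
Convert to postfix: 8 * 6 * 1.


Left to right (same or higher precedence on left)
Postfix: 8 6 * 1 *


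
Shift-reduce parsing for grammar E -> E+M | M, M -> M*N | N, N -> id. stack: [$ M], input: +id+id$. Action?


lookahead ∉ {*} so M won't extend; reduce E -> M
Action: reduce (E -> M)


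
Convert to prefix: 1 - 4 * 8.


'*' binds tighter: tree is (- 1 (* 4 8))
Prefix: - 1 * 4 8


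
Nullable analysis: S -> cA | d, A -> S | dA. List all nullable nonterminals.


A nonterminal is nullable iff some alternative derives ε (directly, or every symbol in it is nullable)
Nullable: {}


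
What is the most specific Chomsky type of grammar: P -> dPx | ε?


Single nonterminal LHS, but d^n x^n is not regular
Classification: Type 2 (Context-Free)


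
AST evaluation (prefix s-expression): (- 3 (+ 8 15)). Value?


Evaluate inner: (+ 8 15) = 23
Evaluate root: (- 3 23) = -20
Result: -20


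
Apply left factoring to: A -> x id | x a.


Common prefix: 'x'
Factored: A -> x A', A' -> id | a


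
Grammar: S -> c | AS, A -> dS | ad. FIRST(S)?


Per alternative of S: FIRST(c) = {c}; FIRST(AS) = {a, d}
FIRST(S) = {a, c, d}


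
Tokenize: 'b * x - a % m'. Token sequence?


Scan left to right, longest-match per lexeme
Tokens: ID(b), OP(*), ID(x), OP(-), ID(a), OP(%), ID(m)


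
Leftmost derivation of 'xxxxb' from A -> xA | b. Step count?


Derivation: A => xA => xxA => xxxA => xxxxA => xxxxb
Steps: 5


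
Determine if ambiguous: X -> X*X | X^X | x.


'x*x^x' has two parse trees (no precedence encoded between * and ^)
Ambiguous


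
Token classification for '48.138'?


Pattern: digits with a decimal point
Type: FLOAT_LITERAL


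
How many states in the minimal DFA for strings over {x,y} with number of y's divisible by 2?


Track (count of y) mod 2: states 0..1, accept at 0
Minimal DFA: 2 states


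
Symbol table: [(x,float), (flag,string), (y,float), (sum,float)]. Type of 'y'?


Lookup 'y' → type float


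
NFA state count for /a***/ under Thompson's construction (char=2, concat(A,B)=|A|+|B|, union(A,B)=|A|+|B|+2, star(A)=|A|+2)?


Syntax tree has 1 char leaf(s), 0 union(s), 3 star(s)
chars contribute 1×2 = 2; each union adds +2; each star adds +2
Total: 2 + 0 + 6 = 8 states


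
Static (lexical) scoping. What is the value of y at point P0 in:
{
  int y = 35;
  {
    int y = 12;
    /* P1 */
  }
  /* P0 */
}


y declared in the same block as P0
y = 35


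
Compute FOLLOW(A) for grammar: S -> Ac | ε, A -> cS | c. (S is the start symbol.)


$ ∈ FOLLOW(S). For each A -> αBβ: add FIRST(β)\{ε} to FOLLOW(B); if β nullable, add FOLLOW(A).
FOLLOW(A) = {c}


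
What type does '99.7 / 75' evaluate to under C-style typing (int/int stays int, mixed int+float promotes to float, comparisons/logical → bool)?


Operand types: float / int
Rule: mixed int/float promotes to float; int/int stays int
Result type: float


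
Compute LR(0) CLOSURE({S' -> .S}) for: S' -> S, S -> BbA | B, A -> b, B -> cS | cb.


Start: S' -> .S
For each item with dot before a nonterminal B, add B -> .γ for every B-production
Closure: [S' -> .S, S -> .BbA, S -> .B, B -> .cS, B -> .cb]


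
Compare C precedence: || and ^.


'^' is bitwise XOR (level 4); '||' is logical OR (level 1)
Higher level binds tighter
'^' has higher precedence than '||'


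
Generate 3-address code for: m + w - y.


Break into single-operator statements:
t1 = m + w
t2 = t1 - y


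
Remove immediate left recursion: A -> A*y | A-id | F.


Left-recursive alternatives: A*y, A-id; non-recursive: F
Introduce A': A -> FA', A' -> *yA' | -idA' | ε


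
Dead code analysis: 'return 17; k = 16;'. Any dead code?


statement follows a return and is unreachable
Dead: 'k = 16'


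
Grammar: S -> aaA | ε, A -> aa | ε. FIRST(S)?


Per alternative of S: FIRST(aaA) = {a}; FIRST(ε) = {ε}
FIRST(S) = {a, ε}


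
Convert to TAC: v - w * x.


Break into single-operator statements:
t1 = w * x
t2 = v - t1


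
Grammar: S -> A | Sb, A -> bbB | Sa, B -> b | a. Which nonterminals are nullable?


A nonterminal is nullable iff some alternative derives ε (directly, or every symbol in it is nullable)
Nullable: {}


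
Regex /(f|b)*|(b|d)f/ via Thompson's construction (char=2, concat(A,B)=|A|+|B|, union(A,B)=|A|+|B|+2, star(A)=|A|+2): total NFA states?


Syntax tree has 5 char leaf(s), 3 union(s), 1 star(s)
chars contribute 5×2 = 10; each union adds +2; each star adds +2
Total: 10 + 6 + 2 = 18 states


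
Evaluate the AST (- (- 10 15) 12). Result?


Evaluate inner: (- 10 15) = -5
Evaluate root: (- -5 12) = -17
Result: -17


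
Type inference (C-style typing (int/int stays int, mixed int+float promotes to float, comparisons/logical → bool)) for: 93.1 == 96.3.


Operand types: float == float
Rule: comparison yields bool
Result type: bool


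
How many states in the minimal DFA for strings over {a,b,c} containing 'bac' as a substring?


KMP-style automaton: 3 progress states + 1 absorbing accept = 4
Minimal DFA: 4 states


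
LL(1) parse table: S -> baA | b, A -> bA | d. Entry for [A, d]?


For [A, d]: 'd' ∈ FIRST(d)
Entry: A -> d


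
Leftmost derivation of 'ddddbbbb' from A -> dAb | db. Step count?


Derivation: A => dAb => ddAbb => dddAbbb => ddddbbbb
Steps: 4


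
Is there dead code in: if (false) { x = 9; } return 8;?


condition is constant false, so the whole block is unreachable
Dead: 'if (false) { x = 9; }'


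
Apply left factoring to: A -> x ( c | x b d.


Common prefix: 'x'
Factored: A -> x A', A' -> ( c | b d


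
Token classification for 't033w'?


Pattern: letter/underscore followed by alphanumerics, not a keyword
Type: IDENTIFIER


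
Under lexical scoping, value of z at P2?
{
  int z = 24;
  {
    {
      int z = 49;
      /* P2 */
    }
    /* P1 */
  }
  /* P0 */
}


z declared in the same block as P2
z = 49


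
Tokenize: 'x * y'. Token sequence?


Scan left to right, longest-match per lexeme
Tokens: ID(x), OP(*), ID(y)


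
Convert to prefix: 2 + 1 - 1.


left-to-right (same/higher precedence on left): tree is (- (+ 2 1) 1)
Prefix: - + 2 1 1


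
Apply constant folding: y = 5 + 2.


5 + 2 = 7 at compile time
Optimized: y = 7


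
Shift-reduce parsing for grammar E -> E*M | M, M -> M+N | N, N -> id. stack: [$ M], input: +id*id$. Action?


shift '+' to continue M -> M+N
Action: shift


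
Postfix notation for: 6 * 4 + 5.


Left to right (same or higher precedence on left)
Postfix: 6 4 * 5 +


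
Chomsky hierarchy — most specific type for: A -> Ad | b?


Left-linear: every RHS is a terminal or one nonterminal followed by a terminal
Classification: Type 3 (Regular)


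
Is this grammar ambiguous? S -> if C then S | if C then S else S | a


dangling else: 'if C then if C then a else a' parses two ways
Ambiguous


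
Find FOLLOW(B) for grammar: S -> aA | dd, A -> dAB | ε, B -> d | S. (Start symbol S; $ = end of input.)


$ ∈ FOLLOW(S). For each A -> αBβ: add FIRST(β)\{ε} to FOLLOW(B); if β nullable, add FOLLOW(A).
FOLLOW(B) = {$, a, d}


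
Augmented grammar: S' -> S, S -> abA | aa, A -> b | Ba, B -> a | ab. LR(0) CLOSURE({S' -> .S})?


Start: S' -> .S
For each item with dot before a nonterminal B, add B -> .γ for every B-production
Closure: [S' -> .S, S -> .abA, S -> .aa]


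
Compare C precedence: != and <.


'<' is relational (level 7); '!=' is equality (level 6)
Higher level binds tighter
'<' has higher precedence than '!='


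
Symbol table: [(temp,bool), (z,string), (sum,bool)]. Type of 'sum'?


Lookup 'sum' → type bool


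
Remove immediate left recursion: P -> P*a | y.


Left-recursive alternatives: P*a; non-recursive: y
Introduce P': P -> yP', P' -> *aP' | ε


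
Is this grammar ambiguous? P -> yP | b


right-linear, alternatives start with distinct terminals 'y' vs 'b': unique leftmost derivation
Unambiguous


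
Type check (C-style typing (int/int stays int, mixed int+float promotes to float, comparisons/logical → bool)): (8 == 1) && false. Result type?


Operand types: bool && bool
Rule: logical operators take bool operands and yield bool
Result type: bool


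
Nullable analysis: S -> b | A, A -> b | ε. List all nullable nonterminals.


A nonterminal is nullable iff some alternative derives ε (directly, or every symbol in it is nullable)
Nullable: {A, S}


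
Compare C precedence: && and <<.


'<<' is shift (level 8); '&&' is logical AND (level 2)
Higher level binds tighter
'<<' has higher precedence than '&&'


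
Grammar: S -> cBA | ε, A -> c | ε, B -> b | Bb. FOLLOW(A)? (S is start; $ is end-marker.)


$ ∈ FOLLOW(S). For each A -> αBβ: add FIRST(β)\{ε} to FOLLOW(B); if β nullable, add FOLLOW(A).
FOLLOW(A) = {$}


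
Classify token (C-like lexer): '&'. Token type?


Pattern: operator symbol
Type: OPERATOR


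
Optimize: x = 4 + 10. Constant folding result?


4 + 10 = 14 at compile time
Optimized: x = 14


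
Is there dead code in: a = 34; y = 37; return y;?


a is assigned but never read
Dead: 'a = 34'


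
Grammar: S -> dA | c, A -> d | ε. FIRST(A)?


Per alternative of A: FIRST(d) = {d}; FIRST(ε) = {ε}
FIRST(A) = {d, ε}


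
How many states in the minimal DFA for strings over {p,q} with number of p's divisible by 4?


Track (count of p) mod 4: states 0..3, accept at 0
Minimal DFA: 4 states


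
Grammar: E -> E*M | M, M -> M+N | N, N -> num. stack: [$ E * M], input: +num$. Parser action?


'+' can extend M; shift to build M -> M+N
Action: shift


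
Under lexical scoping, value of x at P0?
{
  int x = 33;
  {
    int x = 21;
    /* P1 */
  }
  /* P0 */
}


x declared in the same block as P0
x = 33


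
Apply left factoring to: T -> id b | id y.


Common prefix: 'id'
Factored: T -> id T', T' -> b | y


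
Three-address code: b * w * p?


Break into single-operator statements:
t1 = b * w
t2 = t1 * p


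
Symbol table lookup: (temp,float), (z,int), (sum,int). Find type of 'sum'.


Lookup 'sum' → type int


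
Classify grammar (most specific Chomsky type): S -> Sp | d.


Left-linear: every RHS is a terminal or one nonterminal followed by a terminal
Classification: Type 3 (Regular)


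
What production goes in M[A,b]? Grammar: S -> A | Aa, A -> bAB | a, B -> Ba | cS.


For [A, b]: 'b' ∈ FIRST(bAB)
Entry: A -> bAB


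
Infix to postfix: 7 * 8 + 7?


Left to right (same or higher precedence on left)
Postfix: 7 8 * 7 +


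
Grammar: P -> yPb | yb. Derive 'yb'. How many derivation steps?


Derivation: P => yb
Steps: 1


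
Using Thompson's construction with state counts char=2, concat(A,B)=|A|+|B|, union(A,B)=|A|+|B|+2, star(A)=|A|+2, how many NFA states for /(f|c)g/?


Syntax tree has 3 char leaf(s), 1 union(s), 0 star(s)
chars contribute 3×2 = 6; each union adds +2; each star adds +2
Total: 6 + 2 + 0 = 8 states


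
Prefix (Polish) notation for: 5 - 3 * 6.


'*' binds tighter: tree is (- 5 (* 3 6))
Prefix: - 5 * 3 6


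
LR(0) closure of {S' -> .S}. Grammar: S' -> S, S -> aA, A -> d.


Start: S' -> .S
For each item with dot before a nonterminal B, add B -> .γ for every B-production
Closure: [S' -> .S, S -> .aA]


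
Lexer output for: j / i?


Scan left to right, longest-match per lexeme
Tokens: ID(j), OP(/), ID(i)


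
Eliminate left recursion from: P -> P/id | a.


Left-recursive alternatives: P/id; non-recursive: a
Introduce P': P -> aP', P' -> /idP' | ε


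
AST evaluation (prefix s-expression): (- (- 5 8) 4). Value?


Evaluate inner: (- 5 8) = -3
Evaluate root: (- -3 4) = -7
Result: -7


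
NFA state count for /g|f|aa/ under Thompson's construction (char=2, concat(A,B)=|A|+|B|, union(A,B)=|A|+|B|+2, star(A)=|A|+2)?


Syntax tree has 4 char leaf(s), 2 union(s), 0 star(s)
chars contribute 4×2 = 8; each union adds +2; each star adds +2
Total: 8 + 4 + 0 = 12 states


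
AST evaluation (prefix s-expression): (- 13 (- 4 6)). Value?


Evaluate inner: (- 4 6) = -2
Evaluate root: (- 13 -2) = 15
Result: 15


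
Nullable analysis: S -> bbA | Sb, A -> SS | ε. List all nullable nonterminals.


A nonterminal is nullable iff some alternative derives ε (directly, or every symbol in it is nullable)
Nullable: {A}


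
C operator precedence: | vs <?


'<' is relational (level 7); '|' is bitwise OR (level 3)
Higher level binds tighter
'<' has higher precedence than '|'


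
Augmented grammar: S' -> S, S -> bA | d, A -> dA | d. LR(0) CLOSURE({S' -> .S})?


Start: S' -> .S
For each item with dot before a nonterminal B, add B -> .γ for every B-production
Closure: [S' -> .S, S -> .bA, S -> .d]


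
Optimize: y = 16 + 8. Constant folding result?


16 + 8 = 24 at compile time
Optimized: y = 24


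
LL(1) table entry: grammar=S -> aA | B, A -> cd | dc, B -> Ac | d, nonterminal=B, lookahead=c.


For [B, c]: 'c' ∈ FIRST(Ac)
Entry: B -> Ac


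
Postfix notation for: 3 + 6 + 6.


Left to right (same or higher precedence on left)
Postfix: 3 6 + 6 +


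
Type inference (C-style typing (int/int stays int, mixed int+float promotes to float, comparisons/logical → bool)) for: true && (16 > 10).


Operand types: bool && bool
Rule: logical operators take bool operands and yield bool
Result type: bool


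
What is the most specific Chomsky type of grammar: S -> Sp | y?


Left-linear: every RHS is a terminal or one nonterminal followed by a terminal
Classification: Type 3 (Regular)


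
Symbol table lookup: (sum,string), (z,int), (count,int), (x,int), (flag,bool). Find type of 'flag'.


Lookup 'flag' → type bool


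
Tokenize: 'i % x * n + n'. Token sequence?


Scan left to right, longest-match per lexeme
Tokens: ID(i), OP(%), ID(x), OP(*), ID(n), OP(+), ID(n)


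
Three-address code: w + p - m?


Break into single-operator statements:
t1 = w + p
t2 = t1 - m


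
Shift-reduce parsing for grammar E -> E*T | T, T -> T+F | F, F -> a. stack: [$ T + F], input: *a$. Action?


handle 'T+F' on top
Action: reduce (T -> T+F)


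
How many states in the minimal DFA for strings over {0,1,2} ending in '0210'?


Track the longest suffix of input matching a prefix of '0210': 5 classes (prefixes of length 0..4)
Minimal DFA: 5 states


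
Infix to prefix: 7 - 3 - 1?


left-to-right (same/higher precedence on left): tree is (- (- 7 3) 1)
Prefix: - - 7 3 1


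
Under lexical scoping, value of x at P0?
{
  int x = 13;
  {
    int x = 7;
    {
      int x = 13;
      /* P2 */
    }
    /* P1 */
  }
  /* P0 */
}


x declared in the same block as P0
x = 13


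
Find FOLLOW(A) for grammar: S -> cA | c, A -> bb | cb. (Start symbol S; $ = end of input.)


$ ∈ FOLLOW(S). For each A -> αBβ: add FIRST(β)\{ε} to FOLLOW(B); if β nullable, add FOLLOW(A).
FOLLOW(A) = {$}


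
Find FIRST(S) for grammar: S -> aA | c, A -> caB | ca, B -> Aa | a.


Per alternative of S: FIRST(aA) = {a}; FIRST(c) = {c}
FIRST(S) = {a, c}


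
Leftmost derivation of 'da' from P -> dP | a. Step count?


Derivation: P => dP => da
Steps: 2


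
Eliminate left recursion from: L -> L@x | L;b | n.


Left-recursive alternatives: L@x, L;b; non-recursive: n
Introduce L': L -> nL', L' -> @xL' | ;bL' | ε


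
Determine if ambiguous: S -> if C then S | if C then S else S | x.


dangling else: 'if C then if C then x else x' parses two ways
Ambiguous


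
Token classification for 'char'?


Pattern: reserved word
Type: KEYWORD


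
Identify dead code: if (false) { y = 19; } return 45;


condition is constant false, so the whole block is unreachable
Dead: 'if (false) { y = 19; }'


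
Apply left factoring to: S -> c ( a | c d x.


Common prefix: 'c'
Factored: S -> c S', S' -> ( a | d x


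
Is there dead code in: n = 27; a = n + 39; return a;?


n is read by a's definition; a is returned
No dead code


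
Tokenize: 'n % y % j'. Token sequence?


Scan left to right, longest-match per lexeme
Tokens: ID(n), OP(%), ID(y), OP(%), ID(j)


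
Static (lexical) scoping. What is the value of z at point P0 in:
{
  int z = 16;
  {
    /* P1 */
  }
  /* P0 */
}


z declared in the same block as P0
z = 16


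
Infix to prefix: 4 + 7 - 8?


left-to-right (same/higher precedence on left): tree is (- (+ 4 7) 8)
Prefix: - + 4 7 8


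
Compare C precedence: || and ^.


'^' is bitwise XOR (level 4); '||' is logical OR (level 1)
Higher level binds tighter
'^' has higher precedence than '||'


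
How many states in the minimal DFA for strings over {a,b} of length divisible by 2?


Track length mod 2: states 0..1, accept at 0
Minimal DFA: 2 states


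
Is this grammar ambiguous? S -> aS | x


right-linear, alternatives start with distinct terminals 'a' vs 'x': unique leftmost derivation
Unambiguous


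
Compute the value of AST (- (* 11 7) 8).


Evaluate inner: (* 11 7) = 77
Evaluate root: (- 77 8) = 69
Result: 69


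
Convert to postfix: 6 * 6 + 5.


Left to right (same or higher precedence on left)
Postfix: 6 6 * 5 +


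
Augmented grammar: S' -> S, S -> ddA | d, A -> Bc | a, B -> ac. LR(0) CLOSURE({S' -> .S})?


Start: S' -> .S
For each item with dot before a nonterminal B, add B -> .γ for every B-production
Closure: [S' -> .S, S -> .ddA, S -> .d]


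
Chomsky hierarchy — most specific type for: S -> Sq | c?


Left-linear: every RHS is a terminal or one nonterminal followed by a terminal
Classification: Type 3 (Regular)


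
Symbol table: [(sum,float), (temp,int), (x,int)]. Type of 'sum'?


Lookup 'sum' → type float


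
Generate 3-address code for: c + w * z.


Break into single-operator statements:
t1 = w * z
t2 = c + t1


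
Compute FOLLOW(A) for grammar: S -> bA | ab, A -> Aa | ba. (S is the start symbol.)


$ ∈ FOLLOW(S). For each A -> αBβ: add FIRST(β)\{ε} to FOLLOW(B); if β nullable, add FOLLOW(A).
FOLLOW(A) = {$, a}


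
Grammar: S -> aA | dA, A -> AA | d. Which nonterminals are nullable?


A nonterminal is nullable iff some alternative derives ε (directly, or every symbol in it is nullable)
Nullable: {}


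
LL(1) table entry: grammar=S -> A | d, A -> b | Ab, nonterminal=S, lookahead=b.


For [S, b]: 'b' ∈ FIRST(A)
Entry: S -> A


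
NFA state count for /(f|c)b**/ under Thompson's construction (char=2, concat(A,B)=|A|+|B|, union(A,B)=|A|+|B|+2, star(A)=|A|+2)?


Syntax tree has 3 char leaf(s), 1 union(s), 2 star(s)
chars contribute 3×2 = 6; each union adds +2; each star adds +2
Total: 6 + 2 + 4 = 12 states


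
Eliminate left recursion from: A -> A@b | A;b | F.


Left-recursive alternatives: A@b, A;b; non-recursive: F
Introduce A': A -> FA', A' -> @bA' | ;bA' | ε


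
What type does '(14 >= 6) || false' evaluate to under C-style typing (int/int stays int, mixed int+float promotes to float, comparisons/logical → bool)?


Operand types: bool || bool
Rule: logical operators take bool operands and yield bool
Result type: bool


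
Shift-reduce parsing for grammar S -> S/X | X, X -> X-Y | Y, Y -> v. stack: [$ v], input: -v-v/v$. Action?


'v' on top is the handle for Y -> v
Action: reduce (Y -> v)


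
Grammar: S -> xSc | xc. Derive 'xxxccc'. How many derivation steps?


Derivation: S => xSc => xxScc => xxxccc
Steps: 3


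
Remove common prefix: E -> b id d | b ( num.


Common prefix: 'b'
Factored: E -> b E', E' -> id d | ( num


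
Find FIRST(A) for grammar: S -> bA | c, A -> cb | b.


Per alternative of A: FIRST(cb) = {c}; FIRST(b) = {b}
FIRST(A) = {b, c}


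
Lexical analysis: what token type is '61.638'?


Pattern: digits with a decimal point
Type: FLOAT_LITERAL


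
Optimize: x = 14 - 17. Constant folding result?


14 - 17 = -3 at compile time
Optimized: x = -3


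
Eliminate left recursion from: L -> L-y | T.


Left-recursive alternatives: L-y; non-recursive: T
Introduce L': L -> TL', L' -> -yL' | ε


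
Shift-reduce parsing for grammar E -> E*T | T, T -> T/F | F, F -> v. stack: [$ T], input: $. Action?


lookahead ∉ {/} so T won't extend; reduce E -> T
Action: reduce (E -> T)


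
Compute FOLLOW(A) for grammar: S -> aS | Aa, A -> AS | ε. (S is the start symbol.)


$ ∈ FOLLOW(S). For each A -> αBβ: add FIRST(β)\{ε} to FOLLOW(B); if β nullable, add FOLLOW(A).
FOLLOW(A) = {a}


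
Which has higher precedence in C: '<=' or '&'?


'<=' is relational (level 7); '&' is bitwise AND (level 5)
Higher level binds tighter
'<=' has higher precedence than '&'


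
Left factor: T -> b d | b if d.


Common prefix: 'b'
Factored: T -> b T', T' -> d | if d


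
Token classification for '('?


Pattern: delimiter/punctuation
Type: PUNCTUATION


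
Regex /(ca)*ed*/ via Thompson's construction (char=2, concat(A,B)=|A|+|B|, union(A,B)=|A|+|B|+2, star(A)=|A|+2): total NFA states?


Syntax tree has 4 char leaf(s), 0 union(s), 2 star(s)
chars contribute 4×2 = 8; each union adds +2; each star adds +2
Total: 8 + 0 + 4 = 12 states


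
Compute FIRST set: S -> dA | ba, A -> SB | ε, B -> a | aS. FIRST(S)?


Per alternative of S: FIRST(dA) = {d}; FIRST(ba) = {b}
FIRST(S) = {b, d}


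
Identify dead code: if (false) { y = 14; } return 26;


condition is constant false, so the whole block is unreachable
Dead: 'if (false) { y = 14; }'


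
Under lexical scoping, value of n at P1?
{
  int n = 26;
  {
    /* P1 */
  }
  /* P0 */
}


P1's block does not declare n; resolves to the enclosing declaration at depth 0
n = 26


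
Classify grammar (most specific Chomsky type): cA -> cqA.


LHS has context (more than one symbol) and |LHS| ≤ |RHS|
Classification: Type 1 (Context-Sensitive)


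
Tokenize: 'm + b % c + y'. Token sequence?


Scan left to right, longest-match per lexeme
Tokens: ID(m), OP(+), ID(b), OP(%), ID(c), OP(+), ID(y)


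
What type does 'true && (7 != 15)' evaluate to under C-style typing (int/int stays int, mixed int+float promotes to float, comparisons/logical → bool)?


Operand types: bool && bool
Rule: logical operators take bool operands and yield bool
Result type: bool


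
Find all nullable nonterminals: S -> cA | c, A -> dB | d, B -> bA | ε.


A nonterminal is nullable iff some alternative derives ε (directly, or every symbol in it is nullable)
Nullable: {B}


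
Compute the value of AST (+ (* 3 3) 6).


Evaluate inner: (* 3 3) = 9
Evaluate root: (+ 9 6) = 15
Result: 15


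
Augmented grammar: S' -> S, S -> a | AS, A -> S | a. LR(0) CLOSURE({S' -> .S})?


Start: S' -> .S
For each item with dot before a nonterminal B, add B -> .γ for every B-production
Closure: [S' -> .S, S -> .a, S -> .AS, A -> .S, A -> .a]


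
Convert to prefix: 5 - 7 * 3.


'*' binds tighter: tree is (- 5 (* 7 3))
Prefix: - 5 * 7 3


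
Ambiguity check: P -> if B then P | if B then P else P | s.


dangling else: 'if B then if B then s else s' parses two ways
Ambiguous


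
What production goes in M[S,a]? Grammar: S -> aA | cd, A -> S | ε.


For [S, a]: 'a' ∈ FIRST(aA)
Entry: S -> aA


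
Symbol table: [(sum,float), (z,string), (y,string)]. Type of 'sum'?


Lookup 'sum' → type float


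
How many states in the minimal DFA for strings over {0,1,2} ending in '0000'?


Track the longest suffix of input matching a prefix of '0000': 5 classes (prefixes of length 0..4)
Minimal DFA: 5 states


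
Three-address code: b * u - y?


Break into single-operator statements:
t1 = b * u
t2 = t1 - y


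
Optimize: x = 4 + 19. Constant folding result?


4 + 19 = 23 at compile time
Optimized: x = 23


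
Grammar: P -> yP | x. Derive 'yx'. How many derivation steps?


Derivation: P => yP => yx
Steps: 2


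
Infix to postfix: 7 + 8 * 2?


* has higher precedence, evaluate 8*2 first
Postfix: 7 8 2 * +


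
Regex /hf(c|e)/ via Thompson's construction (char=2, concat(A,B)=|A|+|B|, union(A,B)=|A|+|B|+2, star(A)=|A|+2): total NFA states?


Syntax tree has 4 char leaf(s), 1 union(s), 0 star(s)
chars contribute 4×2 = 8; each union adds +2; each star adds +2
Total: 8 + 2 + 0 = 10 states


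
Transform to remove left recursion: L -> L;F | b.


Left-recursive alternatives: L;F; non-recursive: b
Introduce L': L -> bL', L' -> ;FL' | ε


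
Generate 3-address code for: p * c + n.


Break into single-operator statements:
t1 = p * c
t2 = t1 + n


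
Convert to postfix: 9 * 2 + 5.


Left to right (same or higher precedence on left)
Postfix: 9 2 * 5 +


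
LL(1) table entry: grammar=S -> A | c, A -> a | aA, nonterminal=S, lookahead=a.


For [S, a]: 'a' ∈ FIRST(A)
Entry: S -> A


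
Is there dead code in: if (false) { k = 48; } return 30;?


condition is constant false, so the whole block is unreachable
Dead: 'if (false) { k = 48; }'


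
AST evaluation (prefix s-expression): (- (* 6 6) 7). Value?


Evaluate inner: (* 6 6) = 36
Evaluate root: (- 36 7) = 29
Result: 29


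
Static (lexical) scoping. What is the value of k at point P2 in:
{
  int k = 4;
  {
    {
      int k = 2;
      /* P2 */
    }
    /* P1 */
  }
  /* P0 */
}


k declared in the same block as P2
k = 2


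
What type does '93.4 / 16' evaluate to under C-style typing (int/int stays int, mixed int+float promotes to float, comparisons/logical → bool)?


Operand types: float / int
Rule: mixed int/float promotes to float; int/int stays int
Result type: float


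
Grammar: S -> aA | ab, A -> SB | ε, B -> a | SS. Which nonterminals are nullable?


A nonterminal is nullable iff some alternative derives ε (directly, or every symbol in it is nullable)
Nullable: {A}


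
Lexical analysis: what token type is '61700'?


Pattern: digits only
Type: INTEGER_LITERAL


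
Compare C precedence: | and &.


'&' is bitwise AND (level 5); '|' is bitwise OR (level 3)
Higher level binds tighter
'&' has higher precedence than '|'


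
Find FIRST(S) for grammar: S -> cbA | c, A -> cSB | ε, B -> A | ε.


Per alternative of S: FIRST(cbA) = {c}; FIRST(c) = {c}
FIRST(S) = {c}


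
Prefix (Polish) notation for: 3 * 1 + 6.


left-to-right (same/higher precedence on left): tree is (+ (* 3 1) 6)
Prefix: + * 3 1 6


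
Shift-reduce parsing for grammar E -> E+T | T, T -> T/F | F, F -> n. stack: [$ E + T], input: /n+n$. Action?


'/' can extend T; shift to build T -> T/F
Action: shift


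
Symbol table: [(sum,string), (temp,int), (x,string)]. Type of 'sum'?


Lookup 'sum' → type string


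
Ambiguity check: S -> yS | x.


right-linear, alternatives start with distinct terminals 'y' vs 'x': unique leftmost derivation
Unambiguous


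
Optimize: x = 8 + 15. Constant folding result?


8 + 15 = 23 at compile time
Optimized: x = 23


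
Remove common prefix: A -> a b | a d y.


Common prefix: 'a'
Factored: A -> a A', A' -> b | d y


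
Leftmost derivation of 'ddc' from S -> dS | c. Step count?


Derivation: S => dS => ddS => ddc
Steps: 3


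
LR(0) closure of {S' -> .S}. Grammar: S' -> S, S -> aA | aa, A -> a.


Start: S' -> .S
For each item with dot before a nonterminal B, add B -> .γ for every B-production
Closure: [S' -> .S, S -> .aA, S -> .aa]


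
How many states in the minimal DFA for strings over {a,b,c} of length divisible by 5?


Track length mod 5: states 0..4, accept at 0
Minimal DFA: 5 states


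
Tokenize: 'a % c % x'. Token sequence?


Scan left to right, longest-match per lexeme
Tokens: ID(a), OP(%), ID(c), OP(%), ID(x)


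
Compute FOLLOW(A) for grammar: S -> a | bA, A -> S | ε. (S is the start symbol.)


$ ∈ FOLLOW(S). For each A -> αBβ: add FIRST(β)\{ε} to FOLLOW(B); if β nullable, add FOLLOW(A).
FOLLOW(A) = {$}


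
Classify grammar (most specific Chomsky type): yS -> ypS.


LHS has context (more than one symbol) and |LHS| ≤ |RHS|
Classification: Type 1 (Context-Sensitive)


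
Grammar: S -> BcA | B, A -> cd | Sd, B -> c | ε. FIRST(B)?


Per alternative of B: FIRST(c) = {c}; FIRST(ε) = {ε}
FIRST(B) = {c, ε}


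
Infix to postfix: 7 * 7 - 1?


Left to right (same or higher precedence on left)
Postfix: 7 7 * 1 -


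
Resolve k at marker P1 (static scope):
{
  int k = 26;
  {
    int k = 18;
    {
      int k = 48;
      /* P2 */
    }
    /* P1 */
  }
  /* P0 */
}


k declared in the same block as P1
k = 18


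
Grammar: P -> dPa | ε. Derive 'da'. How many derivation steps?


Derivation: P => dPa => da
Steps: 2


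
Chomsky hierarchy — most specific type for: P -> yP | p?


Right-linear: every RHS is a terminal or a terminal followed by one nonterminal
Classification: Type 3 (Regular)


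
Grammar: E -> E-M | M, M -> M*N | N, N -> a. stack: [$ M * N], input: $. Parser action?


handle 'M*N' on top
Action: reduce (M -> M*N)


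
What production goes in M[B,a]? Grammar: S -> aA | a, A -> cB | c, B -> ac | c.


For [B, a]: 'a' ∈ FIRST(ac)
Entry: B -> ac


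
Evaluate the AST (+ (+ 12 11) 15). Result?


Evaluate inner: (+ 12 11) = 23
Evaluate root: (+ 23 15) = 38
Result: 38


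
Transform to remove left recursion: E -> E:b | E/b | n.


Left-recursive alternatives: E:b, E/b; non-recursive: n
Introduce E': E -> nE', E' -> :bE' | /bE' | ε


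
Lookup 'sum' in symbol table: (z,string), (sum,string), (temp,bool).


Lookup 'sum' → type string


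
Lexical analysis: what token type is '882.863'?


Pattern: digits with a decimal point
Type: FLOAT_LITERAL


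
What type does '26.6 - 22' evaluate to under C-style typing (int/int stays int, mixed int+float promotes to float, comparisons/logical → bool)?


Operand types: float - int
Rule: mixed int/float promotes to float; int/int stays int
Result type: float
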